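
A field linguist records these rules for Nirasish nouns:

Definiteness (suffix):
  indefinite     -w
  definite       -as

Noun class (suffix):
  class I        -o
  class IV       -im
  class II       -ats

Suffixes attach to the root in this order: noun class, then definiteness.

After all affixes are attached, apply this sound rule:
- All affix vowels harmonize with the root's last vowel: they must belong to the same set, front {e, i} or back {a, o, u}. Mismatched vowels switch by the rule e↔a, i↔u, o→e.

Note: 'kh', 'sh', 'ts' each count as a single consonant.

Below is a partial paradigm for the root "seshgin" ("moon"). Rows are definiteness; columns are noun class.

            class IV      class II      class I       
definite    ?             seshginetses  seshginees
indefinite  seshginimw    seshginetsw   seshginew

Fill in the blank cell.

seshginimes

Attach noun class class IV -im → seshginim.
Attach definiteness definite -as → seshginimas.
Apply vowel harmony: seshginimas → seshginimes.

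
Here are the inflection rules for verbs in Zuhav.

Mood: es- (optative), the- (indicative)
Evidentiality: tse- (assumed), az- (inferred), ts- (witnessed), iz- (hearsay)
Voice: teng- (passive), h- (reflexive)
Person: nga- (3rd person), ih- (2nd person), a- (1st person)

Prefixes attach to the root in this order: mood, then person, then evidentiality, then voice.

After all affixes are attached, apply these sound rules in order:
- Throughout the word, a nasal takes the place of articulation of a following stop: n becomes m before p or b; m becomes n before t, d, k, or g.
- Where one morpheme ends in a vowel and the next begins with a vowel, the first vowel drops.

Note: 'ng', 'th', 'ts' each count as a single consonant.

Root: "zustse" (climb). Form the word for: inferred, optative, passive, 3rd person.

Attach mood optative es- → eszustse.
Attach person 3rd person nga- → ngaeszustse.
Attach evidentiality inferred az- → azngaeszustse.
Attach voice passive teng- → tengazngaeszustse.
Nasal assimilation: no change.
Apply vowel deletion: tengazngaeszustse → tengazngeszustse.

tengazngeszustse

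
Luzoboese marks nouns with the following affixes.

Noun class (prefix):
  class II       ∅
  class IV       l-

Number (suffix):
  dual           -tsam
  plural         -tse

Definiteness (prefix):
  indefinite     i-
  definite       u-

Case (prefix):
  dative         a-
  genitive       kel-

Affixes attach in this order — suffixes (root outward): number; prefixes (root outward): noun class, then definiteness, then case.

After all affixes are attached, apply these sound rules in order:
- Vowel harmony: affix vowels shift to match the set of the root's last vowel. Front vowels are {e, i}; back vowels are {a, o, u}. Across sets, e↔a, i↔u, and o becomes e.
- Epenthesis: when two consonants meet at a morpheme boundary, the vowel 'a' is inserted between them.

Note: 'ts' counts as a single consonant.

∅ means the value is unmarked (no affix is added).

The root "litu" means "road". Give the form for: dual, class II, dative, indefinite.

aulitutsam

noun class = class II: zero marking, form stays litu.
Attach definiteness indefinite i- → ilitu.
Attach case dative a- → ailitu.
Attach number dual -tsam → ailitutsam.
Apply vowel harmony: ailitutsam → aulitutsam.
Epenthesis: no change.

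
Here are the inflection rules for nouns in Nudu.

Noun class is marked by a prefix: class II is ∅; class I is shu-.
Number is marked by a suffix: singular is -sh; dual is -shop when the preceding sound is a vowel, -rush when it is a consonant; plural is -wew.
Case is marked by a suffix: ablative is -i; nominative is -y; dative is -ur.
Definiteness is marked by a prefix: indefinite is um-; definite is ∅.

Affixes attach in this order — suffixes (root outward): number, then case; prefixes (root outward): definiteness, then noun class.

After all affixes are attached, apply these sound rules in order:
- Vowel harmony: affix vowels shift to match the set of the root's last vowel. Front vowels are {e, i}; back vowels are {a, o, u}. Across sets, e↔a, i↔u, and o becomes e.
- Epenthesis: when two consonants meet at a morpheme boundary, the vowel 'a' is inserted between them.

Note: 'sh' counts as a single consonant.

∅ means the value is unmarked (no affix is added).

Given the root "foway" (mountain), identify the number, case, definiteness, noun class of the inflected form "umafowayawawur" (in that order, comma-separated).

plural, dative, indefinite, class II

Segment: um-foway-wew-ur.
number: -wew → plural.
case: -ur → dative.
definiteness: um- → indefinite.
noun class: ∅ → class II.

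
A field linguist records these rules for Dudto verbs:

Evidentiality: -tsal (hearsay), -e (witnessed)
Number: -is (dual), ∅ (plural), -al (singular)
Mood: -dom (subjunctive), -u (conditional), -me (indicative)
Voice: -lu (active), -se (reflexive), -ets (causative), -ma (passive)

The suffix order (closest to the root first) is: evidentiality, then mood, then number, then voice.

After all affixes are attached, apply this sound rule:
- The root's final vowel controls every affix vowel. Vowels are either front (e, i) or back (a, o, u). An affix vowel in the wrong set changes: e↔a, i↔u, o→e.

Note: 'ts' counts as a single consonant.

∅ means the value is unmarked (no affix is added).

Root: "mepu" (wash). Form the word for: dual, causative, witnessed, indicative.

mepuamausats

Attach evidentiality witnessed -e → mepue.
Attach mood indicative -me → mepueme.
Attach number dual -is → mepuemeis.
Attach voice causative -ets → mepuemeisets.
Apply vowel harmony: mepuemeisets → mepuamausats.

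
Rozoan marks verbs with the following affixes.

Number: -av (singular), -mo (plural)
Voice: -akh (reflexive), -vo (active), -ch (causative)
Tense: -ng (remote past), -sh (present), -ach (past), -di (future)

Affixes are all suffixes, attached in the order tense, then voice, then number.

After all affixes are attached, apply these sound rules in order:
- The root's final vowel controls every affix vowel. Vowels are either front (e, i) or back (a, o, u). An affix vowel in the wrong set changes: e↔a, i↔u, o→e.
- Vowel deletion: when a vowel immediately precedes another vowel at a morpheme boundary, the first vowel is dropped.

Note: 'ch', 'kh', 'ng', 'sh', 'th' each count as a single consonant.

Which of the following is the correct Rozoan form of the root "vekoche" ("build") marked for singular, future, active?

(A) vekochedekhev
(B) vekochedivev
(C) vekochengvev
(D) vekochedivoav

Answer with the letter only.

Attach tense future -di → vekochedi.
Attach voice active -vo → vekochedivo.
Attach number singular -av → vekochedivoav.
Apply vowel harmony: vekochedivoav → vekochediveev.
Apply vowel deletion: vekochediveev → vekochedivev.
So the correct form is vekochedivev, option (B).
(C) vekochengvev is wrong: it uses remote past instead of future for tense.
(D) vekochedivoav is wrong: it fails to apply the sound rule(s).
(A) vekochedekhev is wrong: it uses reflexive instead of active for voice.

B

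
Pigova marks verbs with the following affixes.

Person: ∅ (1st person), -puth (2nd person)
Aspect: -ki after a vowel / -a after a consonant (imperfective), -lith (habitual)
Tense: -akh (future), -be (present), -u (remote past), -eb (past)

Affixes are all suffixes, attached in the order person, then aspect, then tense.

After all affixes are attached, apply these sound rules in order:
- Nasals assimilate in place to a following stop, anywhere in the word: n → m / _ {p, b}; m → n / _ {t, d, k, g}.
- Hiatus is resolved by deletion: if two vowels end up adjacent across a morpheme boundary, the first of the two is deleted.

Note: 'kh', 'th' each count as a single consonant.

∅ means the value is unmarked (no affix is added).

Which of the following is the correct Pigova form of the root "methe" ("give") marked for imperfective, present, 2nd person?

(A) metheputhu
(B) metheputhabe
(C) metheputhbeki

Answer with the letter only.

B

Attach person 2nd person -puth → metheputh.
Attach aspect imperfective -a (after consonant 'th') → metheputha.
Attach tense present -be → metheputhabe.
Nasal assimilation: no change.
Vowel deletion: no change.
So the correct form is metheputhabe, option (B).
(A) metheputhu is wrong: it uses remote past instead of present for tense.
(C) metheputhbeki is wrong: it has the affixes in the wrong order.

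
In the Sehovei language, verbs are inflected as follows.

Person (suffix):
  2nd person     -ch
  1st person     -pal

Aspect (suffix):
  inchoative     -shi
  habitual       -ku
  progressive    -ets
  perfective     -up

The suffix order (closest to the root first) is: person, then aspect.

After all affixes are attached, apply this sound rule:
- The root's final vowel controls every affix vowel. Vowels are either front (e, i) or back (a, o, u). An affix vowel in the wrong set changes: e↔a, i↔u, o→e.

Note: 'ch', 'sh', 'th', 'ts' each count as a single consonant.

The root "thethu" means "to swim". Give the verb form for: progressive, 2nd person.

thethuchats

Attach person 2nd person -ch → thethuch.
Attach aspect progressive -ets → thethuchets.
Apply vowel harmony: thethuchets → thethuchats.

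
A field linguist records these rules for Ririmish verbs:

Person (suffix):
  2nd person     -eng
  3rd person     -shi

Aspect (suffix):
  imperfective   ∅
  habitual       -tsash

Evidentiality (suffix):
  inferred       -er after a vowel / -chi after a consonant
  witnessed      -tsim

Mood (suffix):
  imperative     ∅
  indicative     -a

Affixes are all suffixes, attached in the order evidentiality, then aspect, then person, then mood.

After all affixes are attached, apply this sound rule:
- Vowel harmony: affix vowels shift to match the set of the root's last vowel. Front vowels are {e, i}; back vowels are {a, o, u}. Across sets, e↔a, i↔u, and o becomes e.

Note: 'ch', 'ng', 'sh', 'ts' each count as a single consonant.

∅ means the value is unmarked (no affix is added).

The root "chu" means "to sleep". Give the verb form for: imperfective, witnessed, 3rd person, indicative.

Attach evidentiality witnessed -tsim → chutsim.
aspect = imperfective: zero marking, form stays chutsim.
Attach person 3rd person -shi → chutsimshi.
Attach mood indicative -a → chutsimshia.
Apply vowel harmony: chutsimshia → chutsumshua.

chutsumshua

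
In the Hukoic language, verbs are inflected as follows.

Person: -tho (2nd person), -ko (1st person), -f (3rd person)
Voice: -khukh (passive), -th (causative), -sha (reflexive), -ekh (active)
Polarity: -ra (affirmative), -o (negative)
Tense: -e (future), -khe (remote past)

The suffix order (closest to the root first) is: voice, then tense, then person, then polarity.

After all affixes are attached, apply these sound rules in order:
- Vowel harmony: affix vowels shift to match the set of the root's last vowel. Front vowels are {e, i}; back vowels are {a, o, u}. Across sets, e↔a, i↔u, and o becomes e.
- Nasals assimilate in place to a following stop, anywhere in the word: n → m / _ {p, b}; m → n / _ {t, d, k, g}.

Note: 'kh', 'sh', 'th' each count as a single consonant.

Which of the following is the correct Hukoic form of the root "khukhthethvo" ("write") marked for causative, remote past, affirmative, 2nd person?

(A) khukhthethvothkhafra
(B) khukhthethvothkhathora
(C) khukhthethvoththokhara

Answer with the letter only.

B

Attach voice causative -th → khukhthethvoth.
Attach tense remote past -khe → khukhthethvothkhe.
Attach person 2nd person -tho → khukhthethvothkhetho.
Attach polarity affirmative -ra → khukhthethvothkhethora.
Apply vowel harmony: khukhthethvothkhethora → khukhthethvothkhathora.
Nasal assimilation: no change.
So the correct form is khukhthethvothkhathora, option (B).
(A) khukhthethvothkhafra is wrong: it uses 3rd person instead of 2nd person for person.
(C) khukhthethvoththokhara is wrong: it has the affixes in the wrong order.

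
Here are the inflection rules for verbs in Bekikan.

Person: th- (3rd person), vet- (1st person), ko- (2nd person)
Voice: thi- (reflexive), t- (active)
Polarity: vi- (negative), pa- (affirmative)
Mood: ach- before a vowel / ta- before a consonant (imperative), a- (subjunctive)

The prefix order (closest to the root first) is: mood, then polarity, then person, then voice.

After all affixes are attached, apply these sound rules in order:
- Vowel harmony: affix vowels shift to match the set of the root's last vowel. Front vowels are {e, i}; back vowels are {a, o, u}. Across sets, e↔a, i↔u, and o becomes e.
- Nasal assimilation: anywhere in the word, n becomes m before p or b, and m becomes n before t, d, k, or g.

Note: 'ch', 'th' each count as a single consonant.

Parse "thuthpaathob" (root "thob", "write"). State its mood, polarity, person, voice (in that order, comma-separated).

subjunctive, affirmative, 3rd person, reflexive

Segment: thi-th-pa-a-thob.
mood: a- → subjunctive.
polarity: pa- → affirmative.
person: th- → 3rd person.
voice: thi- → reflexive.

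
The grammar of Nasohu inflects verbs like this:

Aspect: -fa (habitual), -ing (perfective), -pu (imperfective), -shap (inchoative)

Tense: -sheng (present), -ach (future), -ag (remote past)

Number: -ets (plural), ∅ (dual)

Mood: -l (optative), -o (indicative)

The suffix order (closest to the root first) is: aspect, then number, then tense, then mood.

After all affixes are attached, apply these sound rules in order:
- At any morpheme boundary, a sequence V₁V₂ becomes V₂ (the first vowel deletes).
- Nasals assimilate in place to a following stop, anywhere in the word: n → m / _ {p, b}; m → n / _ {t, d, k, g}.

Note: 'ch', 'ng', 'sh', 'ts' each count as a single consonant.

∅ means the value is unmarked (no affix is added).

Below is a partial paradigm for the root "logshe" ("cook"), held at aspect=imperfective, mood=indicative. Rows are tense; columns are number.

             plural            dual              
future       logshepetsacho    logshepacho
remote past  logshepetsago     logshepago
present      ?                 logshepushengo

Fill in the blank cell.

logshepetsshengo

Attach aspect imperfective -pu → logshepu.
Attach number plural -ets → logshepuets.
Attach tense present -sheng → logshepuetssheng.
Attach mood indicative -o → logshepuetsshengo.
Apply vowel deletion: logshepuetsshengo → logshepetsshengo.
Nasal assimilation: no change.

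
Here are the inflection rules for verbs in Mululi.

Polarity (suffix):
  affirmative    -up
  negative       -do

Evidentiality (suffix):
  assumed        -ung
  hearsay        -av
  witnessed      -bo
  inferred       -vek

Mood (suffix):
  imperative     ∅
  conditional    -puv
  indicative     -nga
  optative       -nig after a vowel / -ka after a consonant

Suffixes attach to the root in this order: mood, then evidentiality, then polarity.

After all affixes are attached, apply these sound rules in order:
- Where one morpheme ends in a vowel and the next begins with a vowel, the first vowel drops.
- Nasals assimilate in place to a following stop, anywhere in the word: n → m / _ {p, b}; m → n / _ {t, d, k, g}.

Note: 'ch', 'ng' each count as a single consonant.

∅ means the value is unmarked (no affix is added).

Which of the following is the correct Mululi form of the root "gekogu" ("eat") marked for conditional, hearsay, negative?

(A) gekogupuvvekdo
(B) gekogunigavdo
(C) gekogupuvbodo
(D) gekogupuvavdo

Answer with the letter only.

Attach mood conditional -puv → gekogupuv.
Attach evidentiality hearsay -av → gekogupuvav.
Attach polarity negative -do → gekogupuvavdo.
Vowel deletion: no change.
Nasal assimilation: no change.
So the correct form is gekogupuvavdo, option (D).
(B) gekogunigavdo is wrong: it uses optative instead of conditional for mood.
(C) gekogupuvbodo is wrong: it uses witnessed instead of hearsay for evidentiality.
(A) gekogupuvvekdo is wrong: it uses inferred instead of hearsay for evidentiality.

D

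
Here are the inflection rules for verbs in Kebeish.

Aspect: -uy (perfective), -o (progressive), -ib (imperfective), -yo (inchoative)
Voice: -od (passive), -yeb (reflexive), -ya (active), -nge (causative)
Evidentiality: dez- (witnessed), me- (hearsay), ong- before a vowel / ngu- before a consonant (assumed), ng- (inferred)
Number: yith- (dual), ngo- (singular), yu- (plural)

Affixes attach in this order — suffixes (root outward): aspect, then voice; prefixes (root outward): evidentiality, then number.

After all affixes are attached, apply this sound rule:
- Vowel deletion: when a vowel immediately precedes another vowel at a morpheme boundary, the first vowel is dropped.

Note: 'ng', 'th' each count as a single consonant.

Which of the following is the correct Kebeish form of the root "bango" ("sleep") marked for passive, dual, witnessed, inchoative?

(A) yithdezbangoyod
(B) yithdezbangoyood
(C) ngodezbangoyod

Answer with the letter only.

Attach aspect inchoative -yo → bangoyo.
Attach evidentiality witnessed dez- → dezbangoyo.
Attach number dual yith- → yithdezbangoyo.
Attach voice passive -od → yithdezbangoyood.
Apply vowel deletion: yithdezbangoyood → yithdezbangoyod.
So the correct form is yithdezbangoyod, option (A).
(B) yithdezbangoyood is wrong: it fails to apply the sound rule(s).
(C) ngodezbangoyod is wrong: it uses singular instead of dual for number.

A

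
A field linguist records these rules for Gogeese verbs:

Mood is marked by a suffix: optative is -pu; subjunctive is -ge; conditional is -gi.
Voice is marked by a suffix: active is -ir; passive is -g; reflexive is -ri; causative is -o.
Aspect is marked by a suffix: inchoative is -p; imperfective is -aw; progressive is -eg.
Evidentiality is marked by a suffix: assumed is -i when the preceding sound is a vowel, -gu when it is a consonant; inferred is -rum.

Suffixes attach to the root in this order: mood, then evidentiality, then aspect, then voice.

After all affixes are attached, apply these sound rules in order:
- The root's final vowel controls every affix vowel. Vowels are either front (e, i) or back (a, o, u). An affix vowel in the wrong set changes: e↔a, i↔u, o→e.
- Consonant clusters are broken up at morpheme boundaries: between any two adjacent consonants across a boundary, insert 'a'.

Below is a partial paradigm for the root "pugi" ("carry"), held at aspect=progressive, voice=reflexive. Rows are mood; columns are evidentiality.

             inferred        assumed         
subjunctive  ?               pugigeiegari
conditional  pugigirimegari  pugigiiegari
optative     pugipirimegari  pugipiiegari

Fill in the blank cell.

Attach mood subjunctive -ge → pugige.
Attach evidentiality inferred -rum → pugigerum.
Attach aspect progressive -eg → pugigerumeg.
Attach voice reflexive -ri → pugigerumegri.
Apply vowel harmony: pugigerumegri → pugigerimegri.
Apply epenthesis: pugigerimegri → pugigerimegari.

pugigerimegari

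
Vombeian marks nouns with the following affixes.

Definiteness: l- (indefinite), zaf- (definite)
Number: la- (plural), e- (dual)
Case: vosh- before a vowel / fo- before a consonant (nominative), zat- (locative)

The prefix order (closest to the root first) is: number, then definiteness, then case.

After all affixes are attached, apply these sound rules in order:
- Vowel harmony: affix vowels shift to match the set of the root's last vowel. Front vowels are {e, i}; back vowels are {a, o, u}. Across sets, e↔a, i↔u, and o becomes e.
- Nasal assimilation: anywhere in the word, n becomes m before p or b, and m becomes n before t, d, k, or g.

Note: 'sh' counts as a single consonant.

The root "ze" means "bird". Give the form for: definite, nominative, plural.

Attach number plural la- → laze.
Attach definiteness definite zaf- → zaflaze.
Attach case nominative fo- (before consonant 'z') → fozaflaze.
Apply vowel harmony: fozaflaze → fezefleze.
Nasal assimilation: no change.

fezefleze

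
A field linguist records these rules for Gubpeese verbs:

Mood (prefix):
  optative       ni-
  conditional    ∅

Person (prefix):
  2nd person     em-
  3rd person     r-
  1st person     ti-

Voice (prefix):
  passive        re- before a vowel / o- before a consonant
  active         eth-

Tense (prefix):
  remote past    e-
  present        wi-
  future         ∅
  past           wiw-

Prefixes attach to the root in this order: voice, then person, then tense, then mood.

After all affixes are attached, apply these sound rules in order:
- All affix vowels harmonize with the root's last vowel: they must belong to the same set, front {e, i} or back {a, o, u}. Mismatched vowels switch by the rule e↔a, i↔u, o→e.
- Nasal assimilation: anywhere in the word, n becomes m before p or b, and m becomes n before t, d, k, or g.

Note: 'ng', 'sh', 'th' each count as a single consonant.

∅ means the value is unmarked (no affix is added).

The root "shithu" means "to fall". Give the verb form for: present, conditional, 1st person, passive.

Attach voice passive o- (before consonant 'sh') → oshithu.
Attach person 1st person ti- → tioshithu.
Attach tense present wi- → witioshithu.
mood = conditional: zero marking, form stays witioshithu.
Apply vowel harmony: witioshithu → wutuoshithu.
Nasal assimilation: no change.

wutuoshithu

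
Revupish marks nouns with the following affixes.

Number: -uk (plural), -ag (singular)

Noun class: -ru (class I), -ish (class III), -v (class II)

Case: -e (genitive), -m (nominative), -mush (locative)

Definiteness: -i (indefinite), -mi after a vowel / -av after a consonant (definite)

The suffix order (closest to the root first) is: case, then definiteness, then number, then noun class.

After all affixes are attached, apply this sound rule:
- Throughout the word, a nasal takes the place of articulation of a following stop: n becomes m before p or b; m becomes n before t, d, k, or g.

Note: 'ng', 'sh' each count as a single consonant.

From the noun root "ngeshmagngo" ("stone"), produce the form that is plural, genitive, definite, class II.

ngeshmagngoemiukv

Attach case genitive -e → ngeshmagngoe.
Attach definiteness definite -mi (after vowel 'e') → ngeshmagngoemi.
Attach number plural -uk → ngeshmagngoemiuk.
Attach noun class class II -v → ngeshmagngoemiukv.
Nasal assimilation: no change.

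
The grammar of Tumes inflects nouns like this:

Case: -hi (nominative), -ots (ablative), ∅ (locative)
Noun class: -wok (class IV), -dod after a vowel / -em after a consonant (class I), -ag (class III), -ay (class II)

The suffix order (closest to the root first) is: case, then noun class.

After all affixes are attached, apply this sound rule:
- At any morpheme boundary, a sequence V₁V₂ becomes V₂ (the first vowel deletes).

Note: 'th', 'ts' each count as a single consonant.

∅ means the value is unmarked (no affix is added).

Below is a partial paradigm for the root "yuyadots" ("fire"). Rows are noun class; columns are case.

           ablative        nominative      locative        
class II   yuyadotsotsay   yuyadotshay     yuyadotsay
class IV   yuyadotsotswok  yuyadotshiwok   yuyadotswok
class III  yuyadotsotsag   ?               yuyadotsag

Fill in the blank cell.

Attach case nominative -hi → yuyadotshi.
Attach noun class class III -ag → yuyadotshiag.
Apply vowel deletion: yuyadotshiag → yuyadotshag.

yuyadotshag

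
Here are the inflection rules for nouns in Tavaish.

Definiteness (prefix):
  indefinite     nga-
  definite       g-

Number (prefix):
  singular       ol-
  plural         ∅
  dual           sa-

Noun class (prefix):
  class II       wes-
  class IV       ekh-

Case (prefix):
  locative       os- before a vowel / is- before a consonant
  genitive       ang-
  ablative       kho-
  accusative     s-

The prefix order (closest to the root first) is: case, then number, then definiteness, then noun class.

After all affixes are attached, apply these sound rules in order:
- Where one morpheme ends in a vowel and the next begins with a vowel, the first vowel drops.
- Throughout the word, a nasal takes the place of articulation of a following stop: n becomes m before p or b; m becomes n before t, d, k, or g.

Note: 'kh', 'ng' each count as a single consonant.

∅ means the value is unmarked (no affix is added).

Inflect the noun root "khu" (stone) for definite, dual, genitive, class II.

wesgsangkhu

Attach case genitive ang- → angkhu.
Attach number dual sa- → saangkhu.
Attach definiteness definite g- → gsaangkhu.
Attach noun class class II wes- → wesgsaangkhu.
Apply vowel deletion: wesgsaangkhu → wesgsangkhu.
Nasal assimilation: no change.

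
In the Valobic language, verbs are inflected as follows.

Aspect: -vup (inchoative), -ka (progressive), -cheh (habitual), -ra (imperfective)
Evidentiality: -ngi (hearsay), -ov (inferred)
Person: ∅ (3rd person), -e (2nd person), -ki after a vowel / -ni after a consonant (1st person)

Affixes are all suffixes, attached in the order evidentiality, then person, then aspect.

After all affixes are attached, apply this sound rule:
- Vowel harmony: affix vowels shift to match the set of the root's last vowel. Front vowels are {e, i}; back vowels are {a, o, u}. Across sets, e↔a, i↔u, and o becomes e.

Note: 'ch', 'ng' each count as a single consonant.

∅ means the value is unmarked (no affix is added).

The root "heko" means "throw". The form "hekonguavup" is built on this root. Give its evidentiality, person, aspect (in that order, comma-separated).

hearsay, 2nd person, inchoative

Segment: heko-ngi-e-vup.
evidentiality: -ngi → hearsay.
person: -e → 2nd person.
aspect: -vup → inchoative.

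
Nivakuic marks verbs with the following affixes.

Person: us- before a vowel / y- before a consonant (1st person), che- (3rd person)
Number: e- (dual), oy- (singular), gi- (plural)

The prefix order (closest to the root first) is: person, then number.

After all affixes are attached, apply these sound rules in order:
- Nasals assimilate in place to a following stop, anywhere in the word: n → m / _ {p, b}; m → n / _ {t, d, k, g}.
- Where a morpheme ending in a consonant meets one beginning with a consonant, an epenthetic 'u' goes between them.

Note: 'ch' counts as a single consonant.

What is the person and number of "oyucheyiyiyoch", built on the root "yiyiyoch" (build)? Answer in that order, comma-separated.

3rd person, singular

Segment: oy-che-yiyiyoch.
person: che- → 3rd person.
number: oy- → singular.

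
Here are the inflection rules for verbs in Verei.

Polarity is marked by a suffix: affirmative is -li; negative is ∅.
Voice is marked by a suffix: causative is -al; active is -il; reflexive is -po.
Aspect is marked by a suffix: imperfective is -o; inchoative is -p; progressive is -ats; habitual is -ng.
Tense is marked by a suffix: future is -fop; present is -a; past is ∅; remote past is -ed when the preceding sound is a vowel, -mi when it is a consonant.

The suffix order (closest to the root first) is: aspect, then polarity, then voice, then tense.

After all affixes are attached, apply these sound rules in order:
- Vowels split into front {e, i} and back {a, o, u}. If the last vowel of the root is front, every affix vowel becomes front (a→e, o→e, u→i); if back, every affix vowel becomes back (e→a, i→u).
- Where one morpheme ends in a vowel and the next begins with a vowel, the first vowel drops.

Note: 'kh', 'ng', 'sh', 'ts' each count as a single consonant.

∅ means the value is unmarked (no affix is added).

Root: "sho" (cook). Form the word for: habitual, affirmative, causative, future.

Attach aspect habitual -ng → shong.
Attach polarity affirmative -li → shongli.
Attach voice causative -al → shonglial.
Attach tense future -fop → shonglialfop.
Apply vowel harmony: shonglialfop → shonglualfop.
Apply vowel deletion: shonglualfop → shonglalfop.

shonglalfop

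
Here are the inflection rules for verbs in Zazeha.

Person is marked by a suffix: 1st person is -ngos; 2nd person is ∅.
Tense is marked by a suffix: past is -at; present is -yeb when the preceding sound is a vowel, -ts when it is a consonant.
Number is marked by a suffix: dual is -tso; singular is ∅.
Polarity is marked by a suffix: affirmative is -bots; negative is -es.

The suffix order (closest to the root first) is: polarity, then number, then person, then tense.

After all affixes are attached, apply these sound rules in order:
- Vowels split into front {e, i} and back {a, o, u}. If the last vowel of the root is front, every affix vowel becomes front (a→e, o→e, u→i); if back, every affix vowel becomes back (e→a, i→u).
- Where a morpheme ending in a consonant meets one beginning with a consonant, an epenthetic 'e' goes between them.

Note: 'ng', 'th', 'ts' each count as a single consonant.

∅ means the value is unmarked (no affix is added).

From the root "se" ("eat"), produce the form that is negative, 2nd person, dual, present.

Attach polarity negative -es → sees.
Attach number dual -tso → seestso.
person = 2nd person: zero marking, form stays seestso.
Attach tense present -yeb (after vowel 'o') → seestsoyeb.
Apply vowel harmony: seestsoyeb → seestseyeb.
Apply epenthesis: seestseyeb → seesetseyeb.

seesetseyeb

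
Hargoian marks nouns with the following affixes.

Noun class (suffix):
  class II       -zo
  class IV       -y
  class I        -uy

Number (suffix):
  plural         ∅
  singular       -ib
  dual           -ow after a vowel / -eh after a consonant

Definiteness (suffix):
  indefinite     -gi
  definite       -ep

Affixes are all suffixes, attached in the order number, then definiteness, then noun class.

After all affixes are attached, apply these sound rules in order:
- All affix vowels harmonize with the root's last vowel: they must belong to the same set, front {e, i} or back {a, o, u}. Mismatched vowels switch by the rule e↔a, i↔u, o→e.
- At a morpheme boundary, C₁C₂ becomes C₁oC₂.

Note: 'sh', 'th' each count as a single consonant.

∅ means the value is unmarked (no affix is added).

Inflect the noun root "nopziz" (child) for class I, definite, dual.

nopzizehepiy

Attach number dual -eh (after consonant 'z') → nopzizeh.
Attach definiteness definite -ep → nopzizehep.
Attach noun class class I -uy → nopzizehepuy.
Apply vowel harmony: nopzizehepuy → nopzizehepiy.
Epenthesis: no change.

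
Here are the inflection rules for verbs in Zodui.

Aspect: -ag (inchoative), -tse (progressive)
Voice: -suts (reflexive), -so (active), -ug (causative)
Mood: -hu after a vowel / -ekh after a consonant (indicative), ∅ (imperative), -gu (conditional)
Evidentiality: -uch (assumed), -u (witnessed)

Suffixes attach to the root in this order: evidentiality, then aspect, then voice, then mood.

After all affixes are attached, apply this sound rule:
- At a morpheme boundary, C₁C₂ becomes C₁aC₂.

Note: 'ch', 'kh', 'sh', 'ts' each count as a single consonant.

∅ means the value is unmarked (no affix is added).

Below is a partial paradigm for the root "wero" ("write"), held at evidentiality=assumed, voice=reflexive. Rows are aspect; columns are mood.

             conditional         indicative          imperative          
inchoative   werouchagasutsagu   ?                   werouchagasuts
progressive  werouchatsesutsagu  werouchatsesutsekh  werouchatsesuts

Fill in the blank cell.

werouchagasutsekh

Attach evidentiality assumed -uch → werouch.
Attach aspect inchoative -ag → werouchag.
Attach voice reflexive -suts → werouchagsuts.
Attach mood indicative -ekh (after consonant 'ts') → werouchagsutsekh.
Apply epenthesis: werouchagsutsekh → werouchagasutsekh.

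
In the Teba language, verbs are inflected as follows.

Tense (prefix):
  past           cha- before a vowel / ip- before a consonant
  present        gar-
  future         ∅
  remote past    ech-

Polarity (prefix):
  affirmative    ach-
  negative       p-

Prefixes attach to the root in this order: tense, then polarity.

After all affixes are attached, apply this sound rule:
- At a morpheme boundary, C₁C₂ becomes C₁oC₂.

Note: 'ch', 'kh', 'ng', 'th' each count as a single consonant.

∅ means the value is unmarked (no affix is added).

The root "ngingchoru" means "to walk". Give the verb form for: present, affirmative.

achogarongingchoru

Attach tense present gar- → garngingchoru.
Attach polarity affirmative ach- → achgarngingchoru.
Apply epenthesis: achgarngingchoru → achogarongingchoru.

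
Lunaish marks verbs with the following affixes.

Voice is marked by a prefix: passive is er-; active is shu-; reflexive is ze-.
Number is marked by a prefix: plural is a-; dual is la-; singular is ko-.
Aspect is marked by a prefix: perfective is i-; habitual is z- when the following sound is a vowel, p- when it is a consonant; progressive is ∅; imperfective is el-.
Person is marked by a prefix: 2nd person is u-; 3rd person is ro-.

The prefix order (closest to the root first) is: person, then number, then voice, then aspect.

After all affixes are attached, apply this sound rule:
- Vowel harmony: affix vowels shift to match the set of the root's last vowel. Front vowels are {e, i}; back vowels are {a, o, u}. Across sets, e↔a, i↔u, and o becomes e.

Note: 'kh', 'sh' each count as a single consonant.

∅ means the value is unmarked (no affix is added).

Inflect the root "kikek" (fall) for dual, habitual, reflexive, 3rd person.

Attach person 3rd person ro- → rokikek.
Attach number dual la- → larokikek.
Attach voice reflexive ze- → zelarokikek.
Attach aspect habitual p- (before consonant 'z') → pzelarokikek.
Apply vowel harmony: pzelarokikek → pzelerekikek.

pzelerekikek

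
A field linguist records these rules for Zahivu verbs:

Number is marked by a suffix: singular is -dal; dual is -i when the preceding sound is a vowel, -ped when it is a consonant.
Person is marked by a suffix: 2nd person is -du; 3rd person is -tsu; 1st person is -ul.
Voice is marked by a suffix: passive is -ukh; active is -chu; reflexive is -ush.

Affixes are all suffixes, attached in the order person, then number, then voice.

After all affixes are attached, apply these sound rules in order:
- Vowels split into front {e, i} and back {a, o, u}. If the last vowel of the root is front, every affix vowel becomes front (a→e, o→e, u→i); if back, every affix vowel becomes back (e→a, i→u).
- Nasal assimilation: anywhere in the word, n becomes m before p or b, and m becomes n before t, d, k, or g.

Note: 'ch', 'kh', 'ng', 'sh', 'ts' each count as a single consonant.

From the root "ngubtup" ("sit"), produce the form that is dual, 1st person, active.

Attach person 1st person -ul → ngubtupul.
Attach number dual -ped (after consonant 'l') → ngubtupulped.
Attach voice active -chu → ngubtupulpedchu.
Apply vowel harmony: ngubtupulpedchu → ngubtupulpadchu.
Nasal assimilation: no change.

ngubtupulpadchu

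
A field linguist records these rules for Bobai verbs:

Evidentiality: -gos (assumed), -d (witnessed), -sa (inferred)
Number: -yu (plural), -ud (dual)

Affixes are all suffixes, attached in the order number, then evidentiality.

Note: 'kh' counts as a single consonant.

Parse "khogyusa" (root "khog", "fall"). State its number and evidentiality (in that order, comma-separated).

plural, inferred

Segment: khog-yu-sa.
number: -yu → plural.
evidentiality: -sa → inferred.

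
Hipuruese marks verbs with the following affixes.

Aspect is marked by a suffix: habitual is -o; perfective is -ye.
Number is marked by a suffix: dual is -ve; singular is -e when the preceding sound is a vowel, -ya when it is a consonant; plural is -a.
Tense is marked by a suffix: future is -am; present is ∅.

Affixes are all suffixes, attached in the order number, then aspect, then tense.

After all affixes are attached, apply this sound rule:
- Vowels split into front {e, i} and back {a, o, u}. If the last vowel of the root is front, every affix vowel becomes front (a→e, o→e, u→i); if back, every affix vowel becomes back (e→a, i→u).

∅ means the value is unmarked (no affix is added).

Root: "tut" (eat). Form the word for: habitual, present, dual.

Attach number dual -ve → tutve.
Attach aspect habitual -o → tutveo.
tense = present: zero marking, form stays tutveo.
Apply vowel harmony: tutveo → tutvao.

tutvao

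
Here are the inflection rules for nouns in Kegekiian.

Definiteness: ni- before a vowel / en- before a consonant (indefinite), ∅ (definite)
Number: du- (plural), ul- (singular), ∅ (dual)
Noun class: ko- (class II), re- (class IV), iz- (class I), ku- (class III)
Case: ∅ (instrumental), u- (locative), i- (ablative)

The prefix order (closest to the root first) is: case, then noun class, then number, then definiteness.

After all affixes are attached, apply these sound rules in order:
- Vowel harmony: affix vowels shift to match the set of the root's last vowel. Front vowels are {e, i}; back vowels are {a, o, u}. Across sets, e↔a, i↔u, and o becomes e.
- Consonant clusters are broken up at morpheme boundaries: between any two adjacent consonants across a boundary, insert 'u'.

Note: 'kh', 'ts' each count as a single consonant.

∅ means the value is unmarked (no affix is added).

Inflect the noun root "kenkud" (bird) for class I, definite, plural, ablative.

duuzukenkud

Attach case ablative i- → ikenkud.
Attach noun class class I iz- → izikenkud.
Attach number plural du- → duizikenkud.
definiteness = definite: zero marking, form stays duizikenkud.
Apply vowel harmony: duizikenkud → duuzukenkud.
Epenthesis: no change.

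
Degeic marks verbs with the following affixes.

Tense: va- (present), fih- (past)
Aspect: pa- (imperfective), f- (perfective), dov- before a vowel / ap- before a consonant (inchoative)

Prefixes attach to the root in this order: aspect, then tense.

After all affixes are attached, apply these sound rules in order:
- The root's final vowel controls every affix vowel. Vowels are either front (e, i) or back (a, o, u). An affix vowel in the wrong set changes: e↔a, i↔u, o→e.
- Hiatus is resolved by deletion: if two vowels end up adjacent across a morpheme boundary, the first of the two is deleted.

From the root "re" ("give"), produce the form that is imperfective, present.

vepere

Attach aspect imperfective pa- → pare.
Attach tense present va- → vapare.
Apply vowel harmony: vapare → vepere.
Vowel deletion: no change.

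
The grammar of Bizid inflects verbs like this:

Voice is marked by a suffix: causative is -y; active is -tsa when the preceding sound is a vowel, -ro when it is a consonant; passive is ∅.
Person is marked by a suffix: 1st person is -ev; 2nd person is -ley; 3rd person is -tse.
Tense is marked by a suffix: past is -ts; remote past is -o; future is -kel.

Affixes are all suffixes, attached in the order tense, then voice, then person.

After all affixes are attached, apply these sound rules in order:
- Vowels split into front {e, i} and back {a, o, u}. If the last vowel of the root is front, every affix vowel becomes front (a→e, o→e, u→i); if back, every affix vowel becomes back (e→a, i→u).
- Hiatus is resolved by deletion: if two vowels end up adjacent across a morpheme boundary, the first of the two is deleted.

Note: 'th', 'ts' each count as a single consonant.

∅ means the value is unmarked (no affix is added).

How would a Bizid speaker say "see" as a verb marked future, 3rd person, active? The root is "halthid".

halthidkelretse

Attach tense future -kel → halthidkel.
Attach voice active -ro (after consonant 'l') → halthidkelro.
Attach person 3rd person -tse → halthidkelrotse.
Apply vowel harmony: halthidkelrotse → halthidkelretse.
Vowel deletion: no change.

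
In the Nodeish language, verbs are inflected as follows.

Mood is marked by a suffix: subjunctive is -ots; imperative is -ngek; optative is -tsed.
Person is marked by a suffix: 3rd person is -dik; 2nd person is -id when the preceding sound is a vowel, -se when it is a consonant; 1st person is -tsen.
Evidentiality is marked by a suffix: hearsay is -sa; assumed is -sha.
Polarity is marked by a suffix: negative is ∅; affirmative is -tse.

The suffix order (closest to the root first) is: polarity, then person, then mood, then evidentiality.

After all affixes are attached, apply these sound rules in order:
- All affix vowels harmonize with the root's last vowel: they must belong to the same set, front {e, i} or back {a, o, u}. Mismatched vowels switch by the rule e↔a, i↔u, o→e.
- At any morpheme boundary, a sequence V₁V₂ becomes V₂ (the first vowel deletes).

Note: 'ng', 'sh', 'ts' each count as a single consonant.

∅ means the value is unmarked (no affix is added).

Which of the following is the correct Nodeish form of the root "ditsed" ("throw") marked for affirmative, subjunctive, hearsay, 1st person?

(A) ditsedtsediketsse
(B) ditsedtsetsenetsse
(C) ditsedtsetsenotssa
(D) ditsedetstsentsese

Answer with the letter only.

Attach polarity affirmative -tse → ditsedtse.
Attach person 1st person -tsen → ditsedtsetsen.
Attach mood subjunctive -ots → ditsedtsetsenots.
Attach evidentiality hearsay -sa → ditsedtsetsenotssa.
Apply vowel harmony: ditsedtsetsenotssa → ditsedtsetsenetsse.
Vowel deletion: no change.
So the correct form is ditsedtsetsenetsse, option (B).
(D) ditsedetstsentsese is wrong: it has the affixes in the wrong order.
(C) ditsedtsetsenotssa is wrong: it fails to apply the sound rule(s).
(A) ditsedtsediketsse is wrong: it uses 3rd person instead of 1st person for person.

B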